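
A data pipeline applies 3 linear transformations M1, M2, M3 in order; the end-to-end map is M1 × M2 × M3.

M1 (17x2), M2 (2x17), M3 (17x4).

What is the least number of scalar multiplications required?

Order (M1 × (M2 × M3)): (M2 × M3): 2×17 by 17×4 → 2×4, cost 2·17·4 = 136; (M1 × (M2 × M3)): 17×2 by 2×4 → 17×4, cost 17·2·4 = 136; cumulative 272. Total 272.
Order ((M1 × M2) × M3): (M1 × M2): 17×2 by 2×17 → 17×17, cost 17·2·17 = 578; ((M1 × M2) × M3): 17×17 by 17×4 → 17×4, cost 17·17·4 = 1156; cumulative 1734. Total 1734.
Minimum: 272.

272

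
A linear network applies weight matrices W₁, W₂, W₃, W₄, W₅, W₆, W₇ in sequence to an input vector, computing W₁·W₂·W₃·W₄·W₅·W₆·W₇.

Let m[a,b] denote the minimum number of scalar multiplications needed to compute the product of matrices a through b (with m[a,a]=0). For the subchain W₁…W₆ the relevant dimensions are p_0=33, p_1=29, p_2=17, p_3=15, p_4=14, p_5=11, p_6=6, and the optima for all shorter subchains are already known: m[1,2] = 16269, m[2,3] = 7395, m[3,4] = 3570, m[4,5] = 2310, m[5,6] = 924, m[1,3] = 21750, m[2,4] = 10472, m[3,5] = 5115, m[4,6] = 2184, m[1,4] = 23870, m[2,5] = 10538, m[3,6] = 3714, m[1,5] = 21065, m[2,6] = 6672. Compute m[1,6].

m[1,6] = min over k∈[1,5] of m[1,k]+m[k+1,6]+p_{0}·p_k·p_{6}.
k=1: 0 + 6672 + 33·29·6 = 12414; k=2: 16269 + 3714 + 33·17·6 = 23349; k=3: 21750 + 2184 + 33·15·6 = 26904; k=4: 23870 + 924 + 33·14·6 = 27566; k=5: 21065 + 0 + 33·11·6 = 23243.
Minimum: 12414 at k=1.

12414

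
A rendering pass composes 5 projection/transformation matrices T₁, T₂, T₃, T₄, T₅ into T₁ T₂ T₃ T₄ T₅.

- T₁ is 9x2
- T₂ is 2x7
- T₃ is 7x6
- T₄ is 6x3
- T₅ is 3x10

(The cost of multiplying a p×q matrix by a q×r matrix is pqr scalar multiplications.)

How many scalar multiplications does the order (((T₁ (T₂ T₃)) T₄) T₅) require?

(T₂ T₃): 2×7 by 7×6 → 2×6, cost 2·7·6 = 84
(T₁ (T₂ T₃)): 9×2 by 2×6 → 9×6, cost 9·2·6 = 108; cumulative 192
((T₁ (T₂ T₃)) T₄): 9×6 by 6×3 → 9×3, cost 9·6·3 = 162; cumulative 354
(((T₁ (T₂ T₃)) T₄) T₅): 9×3 by 3×10 → 9×10, cost 9·3·10 = 270; cumulative 624
Total: 624 scalar multiplications.

624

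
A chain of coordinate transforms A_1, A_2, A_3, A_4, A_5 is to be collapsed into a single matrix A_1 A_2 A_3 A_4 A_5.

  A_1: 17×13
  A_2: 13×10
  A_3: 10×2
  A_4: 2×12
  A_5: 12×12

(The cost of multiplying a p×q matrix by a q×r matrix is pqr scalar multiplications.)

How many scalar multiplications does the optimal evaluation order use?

Adjacent pairs: A_1A_2 = 17·13·10 = 2210; A_2A_3 = 13·10·2 = 260; A_3A_4 = 10·2·12 = 240; A_4A_5 = 2·12·12 = 288.
Length 3: A_1..A_3: k=1: 0+260+17·13·2=702; k=2: 2210+0+17·10·2=2550 → min 702 | A_2..A_4: k=2: 0+240+13·10·12=1800; k=3: 260+0+13·2·12=572 → min 572 | A_3..A_5: k=3: 0+288+10·2·12=528; k=4: 240+0+10·12·12=1680 → min 528.
Length 4: A_1..A_4: k=1: 0+572+17·13·12=3224; k=2: 2210+240+17·10·12=4490; k=3: 702+0+17·2·12=1110 → min 1110 | A_2..A_5: k=2: 0+528+13·10·12=2088; k=3: 260+288+13·2·12=860; k=4: 572+0+13·12·12=2444 → min 860.
Length 5: A_1..A_5: k=1: 0+860+17·13·12=3512; k=2: 2210+528+17·10·12=4778; k=3: 702+288+17·2·12=1398; k=4: 1110+0+17·12·12=3558 → min 1398.
Optimal order: ((A_1 (A_2 A_3)) (A_4 A_5)) with cost 1398.

1398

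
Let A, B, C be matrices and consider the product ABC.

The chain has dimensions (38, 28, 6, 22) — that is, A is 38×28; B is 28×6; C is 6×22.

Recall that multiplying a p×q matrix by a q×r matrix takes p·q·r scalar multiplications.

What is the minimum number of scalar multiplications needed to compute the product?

11400

Order (A(BC)): (BC): 28×6 by 6×22 → 28×22, cost 28·6·22 = 3696; (A(BC)): 38×28 by 28×22 → 38×22, cost 38·28·22 = 23408; cumulative 27104. Total 27104.
Order ((AB)C): (AB): 38×28 by 28×6 → 38×6, cost 38·28·6 = 6384; ((AB)C): 38×6 by 6×22 → 38×22, cost 38·6·22 = 5016; cumulative 11400. Total 11400.
Minimum: 11400.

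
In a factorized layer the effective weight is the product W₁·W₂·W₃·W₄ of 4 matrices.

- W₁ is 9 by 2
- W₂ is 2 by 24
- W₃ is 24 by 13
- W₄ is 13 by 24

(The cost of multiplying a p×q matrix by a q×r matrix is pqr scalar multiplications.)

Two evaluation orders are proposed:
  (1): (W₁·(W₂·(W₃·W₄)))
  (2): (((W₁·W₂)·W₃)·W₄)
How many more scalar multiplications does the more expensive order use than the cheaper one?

Order (1) = (W₁·(W₂·(W₃·W₄))): (W₃·W₄): 24×13 by 13×24 → 24×24, cost 24·13·24 = 7488; (W₂·(W₃·W₄)): 2×24 by 24×24 → 2×24, cost 2·24·24 = 1152; cumulative 8640; (W₁·(W₂·(W₃·W₄))): 9×2 by 2×24 → 9×24, cost 9·2·24 = 432; cumulative 9072. Total 9072.
Order (2) = (((W₁·W₂)·W₃)·W₄): (W₁·W₂): 9×2 by 2×24 → 9×24, cost 9·2·24 = 432; ((W₁·W₂)·W₃): 9×24 by 24×13 → 9×13, cost 9·24·13 = 2808; cumulative 3240; (((W₁·W₂)·W₃)·W₄): 9×13 by 13×24 → 9×24, cost 9·13·24 = 2808; cumulative 6048. Total 6048.
Difference: |9072 − 6048| = 3024.

3024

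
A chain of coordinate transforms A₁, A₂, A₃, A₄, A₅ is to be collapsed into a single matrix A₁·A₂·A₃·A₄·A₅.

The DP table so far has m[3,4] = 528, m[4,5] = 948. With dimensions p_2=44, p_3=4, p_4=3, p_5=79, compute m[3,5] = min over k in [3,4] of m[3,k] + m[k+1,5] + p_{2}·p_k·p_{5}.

m[3,5] = min over k∈[3,4] of m[3,k]+m[k+1,5]+p_{2}·p_k·p_{5}.
k=3: 0 + 948 + 44·4·79 = 14852; k=4: 528 + 0 + 44·3·79 = 10956.
Minimum: 10956 at k=4.

10956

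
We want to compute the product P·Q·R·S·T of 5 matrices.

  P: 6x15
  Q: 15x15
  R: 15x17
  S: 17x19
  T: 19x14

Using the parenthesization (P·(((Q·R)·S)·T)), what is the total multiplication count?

13920

(Q·R): 15×15 by 15×17 → 15×17, cost 15·15·17 = 3825
((Q·R)·S): 15×17 by 17×19 → 15×19, cost 15·17·19 = 4845; cumulative 8670
(((Q·R)·S)·T): 15×19 by 19×14 → 15×14, cost 15·19·14 = 3990; cumulative 12660
(P·(((Q·R)·S)·T)): 6×15 by 15×14 → 6×14, cost 6·15·14 = 1260; cumulative 13920
Total: 13920 scalar multiplications.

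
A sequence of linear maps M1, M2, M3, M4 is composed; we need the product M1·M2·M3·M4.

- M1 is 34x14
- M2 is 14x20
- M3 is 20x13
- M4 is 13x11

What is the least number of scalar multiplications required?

10878

Adjacent pairs: M1M2 = 34·14·20 = 9520; M2M3 = 14·20·13 = 3640; M3M4 = 20·13·11 = 2860.
Length 3: M1..M3: k=1: 0+3640+34·14·13=9828; k=2: 9520+0+34·20·13=18360 → min 9828 | M2..M4: k=2: 0+2860+14·20·11=5940; k=3: 3640+0+14·13·11=5642 → min 5642.
Length 4: M1..M4: k=1: 0+5642+34·14·11=10878; k=2: 9520+2860+34·20·11=19860; k=3: 9828+0+34·13·11=14690 → min 10878.
Optimal order: (M1·((M2·M3)·M4)) with cost 10878.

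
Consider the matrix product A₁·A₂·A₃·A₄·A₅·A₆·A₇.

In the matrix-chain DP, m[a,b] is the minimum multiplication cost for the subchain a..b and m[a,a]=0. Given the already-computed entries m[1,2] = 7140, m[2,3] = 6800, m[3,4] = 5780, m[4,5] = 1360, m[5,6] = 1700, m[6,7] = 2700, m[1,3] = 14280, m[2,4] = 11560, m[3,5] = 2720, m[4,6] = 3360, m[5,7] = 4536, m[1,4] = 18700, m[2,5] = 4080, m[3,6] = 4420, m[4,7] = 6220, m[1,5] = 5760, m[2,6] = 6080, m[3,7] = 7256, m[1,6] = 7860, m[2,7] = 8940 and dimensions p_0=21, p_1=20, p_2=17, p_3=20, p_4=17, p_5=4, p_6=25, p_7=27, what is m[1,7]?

10728

m[1,7] = min over k∈[1,6] of m[1,k]+m[k+1,7]+p_{0}·p_k·p_{7}.
k=1: 0 + 8940 + 21·20·27 = 20280; k=2: 7140 + 7256 + 21·17·27 = 24035; k=3: 14280 + 6220 + 21·20·27 = 31840; k=4: 18700 + 4536 + 21·17·27 = 32875; k=5: 5760 + 2700 + 21·4·27 = 10728; k=6: 7860 + 0 + 21·25·27 = 22035.
Minimum: 10728 at k=5.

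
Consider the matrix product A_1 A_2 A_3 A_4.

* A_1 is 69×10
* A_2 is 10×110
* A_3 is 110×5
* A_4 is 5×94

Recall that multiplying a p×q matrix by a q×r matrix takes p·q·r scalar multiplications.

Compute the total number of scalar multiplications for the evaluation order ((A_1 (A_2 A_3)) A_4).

41380

(A_2 A_3): 10×110 by 110×5 → 10×5, cost 10·110·5 = 5500
(A_1 (A_2 A_3)): 69×10 by 10×5 → 69×5, cost 69·10·5 = 3450; cumulative 8950
((A_1 (A_2 A_3)) A_4): 69×5 by 5×94 → 69×94, cost 69·5·94 = 32430; cumulative 41380
Total: 41380 scalar multiplications.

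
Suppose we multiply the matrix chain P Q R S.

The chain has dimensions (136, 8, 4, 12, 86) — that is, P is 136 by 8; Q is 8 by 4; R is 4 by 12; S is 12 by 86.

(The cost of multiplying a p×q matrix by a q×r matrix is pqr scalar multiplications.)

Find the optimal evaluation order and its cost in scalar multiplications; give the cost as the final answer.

Adjacent pairs: PQ = 136·8·4 = 4352; QR = 8·4·12 = 384; RS = 4·12·86 = 4128.
Length 3: P..R: k=1: 0+384+136·8·12=13440; k=2: 4352+0+136·4·12=10880 → min 10880 | Q..S: k=2: 0+4128+8·4·86=6880; k=3: 384+0+8·12·86=8640 → min 6880.
Length 4: P..S: k=1: 0+6880+136·8·86=100448; k=2: 4352+4128+136·4·86=55264; k=3: 10880+0+136·12·86=151232 → min 55264.
Optimal parenthesization: ((P Q) (R S)) with cost 55264.

55264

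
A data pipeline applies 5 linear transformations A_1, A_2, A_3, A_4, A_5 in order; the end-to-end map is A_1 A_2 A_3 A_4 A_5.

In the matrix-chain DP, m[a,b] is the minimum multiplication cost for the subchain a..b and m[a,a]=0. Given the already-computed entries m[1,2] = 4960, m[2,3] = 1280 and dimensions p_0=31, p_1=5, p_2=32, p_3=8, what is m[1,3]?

2520

m[1,3] = min over k∈[1,2] of m[1,k]+m[k+1,3]+p_{0}·p_k·p_{3}.
k=1: 0 + 1280 + 31·5·8 = 2520; k=2: 4960 + 0 + 31·32·8 = 12896.
Minimum: 2520 at k=1.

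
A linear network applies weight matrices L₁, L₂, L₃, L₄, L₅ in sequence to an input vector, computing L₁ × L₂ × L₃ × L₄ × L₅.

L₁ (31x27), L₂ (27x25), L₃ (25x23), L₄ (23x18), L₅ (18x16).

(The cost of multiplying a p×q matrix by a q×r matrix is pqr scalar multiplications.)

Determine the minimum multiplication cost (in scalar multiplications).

40016

Adjacent pairs: L₁L₂ = 31·27·25 = 20925; L₂L₃ = 27·25·23 = 15525; L₃L₄ = 25·23·18 = 10350; L₄L₅ = 23·18·16 = 6624.
Length 3: L₁..L₃: k=1: 0+15525+31·27·23=34776; k=2: 20925+0+31·25·23=38750 → min 34776 | L₂..L₄: k=2: 0+10350+27·25·18=22500; k=3: 15525+0+27·23·18=26703 → min 22500 | L₃..L₅: k=3: 0+6624+25·23·16=15824; k=4: 10350+0+25·18·16=17550 → min 15824.
Length 4: L₁..L₄: k=1: 0+22500+31·27·18=37566; k=2: 20925+10350+31·25·18=45225; k=3: 34776+0+31·23·18=47610 → min 37566 | L₂..L₅: k=2: 0+15824+27·25·16=26624; k=3: 15525+6624+27·23·16=32085; k=4: 22500+0+27·18·16=30276 → min 26624.
Length 5: L₁..L₅: k=1: 0+26624+31·27·16=40016; k=2: 20925+15824+31·25·16=49149; k=3: 34776+6624+31·23·16=52808; k=4: 37566+0+31·18·16=46494 → min 40016.
Optimal order: (L₁ × (L₂ × (L₃ × (L₄ × L₅)))) with cost 40016.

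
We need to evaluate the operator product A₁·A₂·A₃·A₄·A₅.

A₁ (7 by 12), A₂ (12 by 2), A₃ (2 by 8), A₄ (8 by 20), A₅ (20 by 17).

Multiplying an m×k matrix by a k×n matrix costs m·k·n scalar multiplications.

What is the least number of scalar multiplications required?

Adjacent pairs: A₁A₂ = 7·12·2 = 168; A₂A₃ = 12·2·8 = 192; A₃A₄ = 2·8·20 = 320; A₄A₅ = 8·20·17 = 2720.
Length 3: A₁..A₃: k=1: 0+192+7·12·8=864; k=2: 168+0+7·2·8=280 → min 280 | A₂..A₄: k=2: 0+320+12·2·20=800; k=3: 192+0+12·8·20=2112 → min 800 | A₃..A₅: k=3: 0+2720+2·8·17=2992; k=4: 320+0+2·20·17=1000 → min 1000.
Length 4: A₁..A₄: k=1: 0+800+7·12·20=2480; k=2: 168+320+7·2·20=768; k=3: 280+0+7·8·20=1400 → min 768 | A₂..A₅: k=2: 0+1000+12·2·17=1408; k=3: 192+2720+12·8·17=4544; k=4: 800+0+12·20·17=4880 → min 1408.
Length 5: A₁..A₅: k=1: 0+1408+7·12·17=2836; k=2: 168+1000+7·2·17=1406; k=3: 280+2720+7·8·17=3952; k=4: 768+0+7·20·17=3148 → min 1406.
Optimal order: ((A₁·A₂)·((A₃·A₄)·A₅)) with cost 1406.

1406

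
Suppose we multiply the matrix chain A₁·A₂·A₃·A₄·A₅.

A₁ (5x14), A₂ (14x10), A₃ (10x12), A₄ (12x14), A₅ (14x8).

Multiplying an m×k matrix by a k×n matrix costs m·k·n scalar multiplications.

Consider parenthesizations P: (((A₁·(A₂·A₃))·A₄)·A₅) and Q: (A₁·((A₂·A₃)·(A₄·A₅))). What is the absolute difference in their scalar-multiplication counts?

Order P = (((A₁·(A₂·A₃))·A₄)·A₅): (A₂·A₃): 14×10 by 10×12 → 14×12, cost 14·10·12 = 1680; (A₁·(A₂·A₃)): 5×14 by 14×12 → 5×12, cost 5·14·12 = 840; cumulative 2520; ((A₁·(A₂·A₃))·A₄): 5×12 by 12×14 → 5×14, cost 5·12·14 = 840; cumulative 3360; (((A₁·(A₂·A₃))·A₄)·A₅): 5×14 by 14×8 → 5×8, cost 5·14·8 = 560; cumulative 3920. Total 3920.
Order Q = (A₁·((A₂·A₃)·(A₄·A₅))): (A₂·A₃): 14×10 by 10×12 → 14×12, cost 14·10·12 = 1680; (A₄·A₅): 12×14 by 14×8 → 12×8, cost 12·14·8 = 1344; ((A₂·A₃)·(A₄·A₅)): 14×12 by 12×8 → 14×8, cost 14·12·8 = 1344; cumulative 4368; (A₁·((A₂·A₃)·(A₄·A₅))): 5×14 by 14×8 → 5×8, cost 5·14·8 = 560; cumulative 4928. Total 4928.
Difference: |3920 − 4928| = 1008.

1008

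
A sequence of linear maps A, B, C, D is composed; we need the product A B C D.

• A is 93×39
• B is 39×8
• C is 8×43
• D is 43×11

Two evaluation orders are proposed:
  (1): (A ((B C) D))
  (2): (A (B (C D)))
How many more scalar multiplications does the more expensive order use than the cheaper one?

Order (1) = (A ((B C) D)): (B C): 39×8 by 8×43 → 39×43, cost 39·8·43 = 13416; ((B C) D): 39×43 by 43×11 → 39×11, cost 39·43·11 = 18447; cumulative 31863; (A ((B C) D)): 93×39 by 39×11 → 93×11, cost 93·39·11 = 39897; cumulative 71760. Total 71760.
Order (2) = (A (B (C D))): (C D): 8×43 by 43×11 → 8×11, cost 8·43·11 = 3784; (B (C D)): 39×8 by 8×11 → 39×11, cost 39·8·11 = 3432; cumulative 7216; (A (B (C D))): 93×39 by 39×11 → 93×11, cost 93·39·11 = 39897; cumulative 47113. Total 47113.
Difference: |71760 − 47113| = 24647.

24647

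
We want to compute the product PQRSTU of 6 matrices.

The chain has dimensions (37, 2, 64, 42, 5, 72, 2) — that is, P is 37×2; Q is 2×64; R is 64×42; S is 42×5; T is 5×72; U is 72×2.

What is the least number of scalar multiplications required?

6684

Adjacent pairs: PQ = 37·2·64 = 4736; QR = 2·64·42 = 5376; RS = 64·42·5 = 13440; ST = 42·5·72 = 15120; TU = 5·72·2 = 720.
Length 3: P..R: k=1: 0+5376+37·2·42=8484; k=2: 4736+0+37·64·42=104192 → min 8484 | Q..S: k=2: 0+13440+2·64·5=14080; k=3: 5376+0+2·42·5=5796 → min 5796 | R..T: k=3: 0+15120+64·42·72=208656; k=4: 13440+0+64·5·72=36480 → min 36480 | S..U: k=4: 0+720+42·5·2=1140; k=5: 15120+0+42·72·2=21168 → min 1140.
Length 4: P..S: k=1: 0+5796+37·2·5=6166; k=2: 4736+13440+37·64·5=30016; k=3: 8484+0+37·42·5=16254 → min 6166 | Q..T: k=2: 0+36480+2·64·72=45696; k=3: 5376+15120+2·42·72=26544; k=4: 5796+0+2·5·72=6516 → min 6516 | R..U: k=3: 0+1140+64·42·2=6516; k=4: 13440+720+64·5·2=14800; k=5: 36480+0+64·72·2=45696 → min 6516.
Length 5: P..T: k=1: 0+6516+37·2·72=11844; k=2: 4736+36480+37·64·72=211712; k=3: 8484+15120+37·42·72=135492; k=4: 6166+0+37·5·72=19486 → min 11844 | Q..U: k=2: 0+6516+2·64·2=6772; k=3: 5376+1140+2·42·2=6684; k=4: 5796+720+2·5·2=6536; k=5: 6516+0+2·72·2=6804 → min 6536.
Length 6: P..U: k=1: 0+6536+37·2·2=6684; k=2: 4736+6516+37·64·2=15988; k=3: 8484+1140+37·42·2=12732; k=4: 6166+720+37·5·2=7256; k=5: 11844+0+37·72·2=17172 → min 6684.
Optimal order: (P(((QR)S)(TU))) with cost 6684.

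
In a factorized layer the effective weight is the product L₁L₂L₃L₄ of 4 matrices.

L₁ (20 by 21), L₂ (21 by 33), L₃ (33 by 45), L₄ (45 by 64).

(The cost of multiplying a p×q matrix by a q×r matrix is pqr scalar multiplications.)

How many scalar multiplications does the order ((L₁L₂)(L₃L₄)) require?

(L₁L₂): 20×21 by 21×33 → 20×33, cost 20·21·33 = 13860
(L₃L₄): 33×45 by 45×64 → 33×64, cost 33·45·64 = 95040
((L₁L₂)(L₃L₄)): 20×33 by 33×64 → 20×64, cost 20·33·64 = 42240; cumulative 151140
Total: 151140 scalar multiplications.

151140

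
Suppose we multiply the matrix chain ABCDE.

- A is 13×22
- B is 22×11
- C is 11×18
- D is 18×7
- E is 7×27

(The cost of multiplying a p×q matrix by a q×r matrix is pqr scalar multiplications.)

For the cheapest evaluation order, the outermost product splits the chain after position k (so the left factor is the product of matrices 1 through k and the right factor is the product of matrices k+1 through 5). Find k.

4

Adjacent pairs: AB = 13·22·11 = 3146; BC = 22·11·18 = 4356; CD = 11·18·7 = 1386; DE = 18·7·27 = 3402.
Length 3: A..C: k=1: 0+4356+13·22·18=9504; k=2: 3146+0+13·11·18=5720 → min 5720 | B..D: k=2: 0+1386+22·11·7=3080; k=3: 4356+0+22·18·7=7128 → min 3080 | C..E: k=3: 0+3402+11·18·27=8748; k=4: 1386+0+11·7·27=3465 → min 3465.
Length 4: A..D: k=1: 0+3080+13·22·7=5082; k=2: 3146+1386+13·11·7=5533; k=3: 5720+0+13·18·7=7358 → min 5082 | B..E: k=2: 0+3465+22·11·27=9999; k=3: 4356+3402+22·18·27=18450; k=4: 3080+0+22·7·27=7238 → min 7238.
Top-level splits: k=1: (A..A)·(B..E) → 0+7238+13·22·27 = 14960; k=2: (A..B)·(C..E) → 3146+3465+13·11·27 = 10472; k=3: (A..C)·(D..E) → 5720+3402+13·18·27 = 15440; k=4: (A..D)·(E..E) → 5082+0+13·7·27 = 7539.
Best split is after D, i.e. k = 4.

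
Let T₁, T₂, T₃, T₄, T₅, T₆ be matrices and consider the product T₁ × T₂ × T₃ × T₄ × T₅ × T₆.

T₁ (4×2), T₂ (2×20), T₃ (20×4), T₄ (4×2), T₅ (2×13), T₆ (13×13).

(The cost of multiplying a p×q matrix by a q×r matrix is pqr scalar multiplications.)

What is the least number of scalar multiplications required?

634

Adjacent pairs: T₁T₂ = 4·2·20 = 160; T₂T₃ = 2·20·4 = 160; T₃T₄ = 20·4·2 = 160; T₄T₅ = 4·2·13 = 104; T₅T₆ = 2·13·13 = 338.
Length 3: T₁..T₃: k=1: 0+160+4·2·4=192; k=2: 160+0+4·20·4=480 → min 192 | T₂..T₄: k=2: 0+160+2·20·2=240; k=3: 160+0+2·4·2=176 → min 176 | T₃..T₅: k=3: 0+104+20·4·13=1144; k=4: 160+0+20·2·13=680 → min 680 | T₄..T₆: k=4: 0+338+4·2·13=442; k=5: 104+0+4·13·13=780 → min 442.
Length 4: T₁..T₄: k=1: 0+176+4·2·2=192; k=2: 160+160+4·20·2=480; k=3: 192+0+4·4·2=224 → min 192 | T₂..T₅: k=2: 0+680+2·20·13=1200; k=3: 160+104+2·4·13=368; k=4: 176+0+2·2·13=228 → min 228 | T₃..T₆: k=3: 0+442+20·4·13=1482; k=4: 160+338+20·2·13=1018; k=5: 680+0+20·13·13=4060 → min 1018.
Length 5: T₁..T₅: k=1: 0+228+4·2·13=332; k=2: 160+680+4·20·13=1880; k=3: 192+104+4·4·13=504; k=4: 192+0+4·2·13=296 → min 296 | T₂..T₆: k=2: 0+1018+2·20·13=1538; k=3: 160+442+2·4·13=706; k=4: 176+338+2·2·13=566; k=5: 228+0+2·13·13=566 → min 566.
Length 6: T₁..T₆: k=1: 0+566+4·2·13=670; k=2: 160+1018+4·20·13=2218; k=3: 192+442+4·4·13=842; k=4: 192+338+4·2·13=634; k=5: 296+0+4·13·13=972 → min 634.
Optimal order: ((T₁ × ((T₂ × T₃) × T₄)) × (T₅ × T₆)) with cost 634.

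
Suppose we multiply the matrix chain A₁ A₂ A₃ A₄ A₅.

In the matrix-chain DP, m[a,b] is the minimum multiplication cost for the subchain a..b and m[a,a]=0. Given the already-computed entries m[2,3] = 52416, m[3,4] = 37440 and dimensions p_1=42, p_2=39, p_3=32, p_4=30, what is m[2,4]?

86580

m[2,4] = min over k∈[2,3] of m[2,k]+m[k+1,4]+p_{1}·p_k·p_{4}.
k=2: 0 + 37440 + 42·39·30 = 86580; k=3: 52416 + 0 + 42·32·30 = 92736.
Minimum: 86580 at k=2.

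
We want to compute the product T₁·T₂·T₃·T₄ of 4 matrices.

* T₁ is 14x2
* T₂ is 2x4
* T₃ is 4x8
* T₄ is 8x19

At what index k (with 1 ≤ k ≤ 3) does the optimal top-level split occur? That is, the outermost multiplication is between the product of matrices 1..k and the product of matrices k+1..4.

1

Adjacent pairs: T₁T₂ = 14·2·4 = 112; T₂T₃ = 2·4·8 = 64; T₃T₄ = 4·8·19 = 608.
Length 3: T₁..T₃: k=1: 0+64+14·2·8=288; k=2: 112+0+14·4·8=560 → min 288 | T₂..T₄: k=2: 0+608+2·4·19=760; k=3: 64+0+2·8·19=368 → min 368.
Top-level splits: k=1: (T₁..T₁)·(T₂..T₄) → 0+368+14·2·19 = 900; k=2: (T₁..T₂)·(T₃..T₄) → 112+608+14·4·19 = 1784; k=3: (T₁..T₃)·(T₄..T₄) → 288+0+14·8·19 = 2416.
Best split is after T₁, i.e. k = 1.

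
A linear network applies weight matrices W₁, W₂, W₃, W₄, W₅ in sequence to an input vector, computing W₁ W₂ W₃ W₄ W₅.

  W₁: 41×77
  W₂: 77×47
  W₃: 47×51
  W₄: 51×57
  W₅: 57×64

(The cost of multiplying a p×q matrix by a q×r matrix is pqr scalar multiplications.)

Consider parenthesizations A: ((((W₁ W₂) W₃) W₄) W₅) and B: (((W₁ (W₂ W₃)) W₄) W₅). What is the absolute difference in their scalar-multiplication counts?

Order A = ((((W₁ W₂) W₃) W₄) W₅): (W₁ W₂): 41×77 by 77×47 → 41×47, cost 41·77·47 = 148379; ((W₁ W₂) W₃): 41×47 by 47×51 → 41×51, cost 41·47·51 = 98277; cumulative 246656; (((W₁ W₂) W₃) W₄): 41×51 by 51×57 → 41×57, cost 41·51·57 = 119187; cumulative 365843; ((((W₁ W₂) W₃) W₄) W₅): 41×57 by 57×64 → 41×64, cost 41·57·64 = 149568; cumulative 515411. Total 515411.
Order B = (((W₁ (W₂ W₃)) W₄) W₅): (W₂ W₃): 77×47 by 47×51 → 77×51, cost 77·47·51 = 184569; (W₁ (W₂ W₃)): 41×77 by 77×51 → 41×51, cost 41·77·51 = 161007; cumulative 345576; ((W₁ (W₂ W₃)) W₄): 41×51 by 51×57 → 41×57, cost 41·51·57 = 119187; cumulative 464763; (((W₁ (W₂ W₃)) W₄) W₅): 41×57 by 57×64 → 41×64, cost 41·57·64 = 149568; cumulative 614331. Total 614331.
Difference: |515411 − 614331| = 98920.

98920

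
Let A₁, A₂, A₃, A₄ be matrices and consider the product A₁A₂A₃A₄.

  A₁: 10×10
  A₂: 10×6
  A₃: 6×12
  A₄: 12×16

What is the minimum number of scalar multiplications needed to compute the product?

Adjacent pairs: A₁A₂ = 10·10·6 = 600; A₂A₃ = 10·6·12 = 720; A₃A₄ = 6·12·16 = 1152.
Length 3: A₁..A₃: k=1: 0+720+10·10·12=1920; k=2: 600+0+10·6·12=1320 → min 1320 | A₂..A₄: k=2: 0+1152+10·6·16=2112; k=3: 720+0+10·12·16=2640 → min 2112.
Length 4: A₁..A₄: k=1: 0+2112+10·10·16=3712; k=2: 600+1152+10·6·16=2712; k=3: 1320+0+10·12·16=3240 → min 2712.
Optimal order: ((A₁A₂)(A₃A₄)) with cost 2712.

2712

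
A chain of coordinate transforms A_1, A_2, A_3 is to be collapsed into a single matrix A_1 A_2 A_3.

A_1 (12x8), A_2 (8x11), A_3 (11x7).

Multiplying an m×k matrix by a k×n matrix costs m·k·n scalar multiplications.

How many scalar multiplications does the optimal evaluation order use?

Order (A_1 (A_2 A_3)): (A_2 A_3): 8×11 by 11×7 → 8×7, cost 8·11·7 = 616; (A_1 (A_2 A_3)): 12×8 by 8×7 → 12×7, cost 12·8·7 = 672; cumulative 1288. Total 1288.
Order ((A_1 A_2) A_3): (A_1 A_2): 12×8 by 8×11 → 12×11, cost 12·8·11 = 1056; ((A_1 A_2) A_3): 12×11 by 11×7 → 12×7, cost 12·11·7 = 924; cumulative 1980. Total 1980.
Minimum: 1288.

1288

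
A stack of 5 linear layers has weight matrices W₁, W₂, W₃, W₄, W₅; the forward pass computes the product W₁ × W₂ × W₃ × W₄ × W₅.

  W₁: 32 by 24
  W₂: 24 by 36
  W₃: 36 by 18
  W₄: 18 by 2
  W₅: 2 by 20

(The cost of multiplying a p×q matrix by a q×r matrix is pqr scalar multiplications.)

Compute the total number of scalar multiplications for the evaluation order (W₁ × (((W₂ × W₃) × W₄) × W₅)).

32736

(W₂ × W₃): 24×36 by 36×18 → 24×18, cost 24·36·18 = 15552
((W₂ × W₃) × W₄): 24×18 by 18×2 → 24×2, cost 24·18·2 = 864; cumulative 16416
(((W₂ × W₃) × W₄) × W₅): 24×2 by 2×20 → 24×20, cost 24·2·20 = 960; cumulative 17376
(W₁ × (((W₂ × W₃) × W₄) × W₅)): 32×24 by 24×20 → 32×20, cost 32·24·20 = 15360; cumulative 32736
Total: 32736 scalar multiplications.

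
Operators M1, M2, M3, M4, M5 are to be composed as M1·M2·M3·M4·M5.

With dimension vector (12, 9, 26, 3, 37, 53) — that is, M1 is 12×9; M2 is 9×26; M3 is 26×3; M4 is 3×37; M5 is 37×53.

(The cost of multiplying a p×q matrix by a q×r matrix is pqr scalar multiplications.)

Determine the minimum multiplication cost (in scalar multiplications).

Adjacent pairs: M1M2 = 12·9·26 = 2808; M2M3 = 9·26·3 = 702; M3M4 = 26·3·37 = 2886; M4M5 = 3·37·53 = 5883.
Length 3: M1..M3: k=1: 0+702+12·9·3=1026; k=2: 2808+0+12·26·3=3744 → min 1026 | M2..M4: k=2: 0+2886+9·26·37=11544; k=3: 702+0+9·3·37=1701 → min 1701 | M3..M5: k=3: 0+5883+26·3·53=10017; k=4: 2886+0+26·37·53=53872 → min 10017.
Length 4: M1..M4: k=1: 0+1701+12·9·37=5697; k=2: 2808+2886+12·26·37=17238; k=3: 1026+0+12·3·37=2358 → min 2358 | M2..M5: k=2: 0+10017+9·26·53=22419; k=3: 702+5883+9·3·53=8016; k=4: 1701+0+9·37·53=19350 → min 8016.
Length 5: M1..M5: k=1: 0+8016+12·9·53=13740; k=2: 2808+10017+12·26·53=29361; k=3: 1026+5883+12·3·53=8817; k=4: 2358+0+12·37·53=25890 → min 8817.
Optimal order: ((M1·(M2·M3))·(M4·M5)) with cost 8817.

8817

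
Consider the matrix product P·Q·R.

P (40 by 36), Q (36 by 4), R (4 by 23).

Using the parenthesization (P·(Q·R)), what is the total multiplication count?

(Q·R): 36×4 by 4×23 → 36×23, cost 36·4·23 = 3312
(P·(Q·R)): 40×36 by 36×23 → 40×23, cost 40·36·23 = 33120; cumulative 36432
Total: 36432 scalar multiplications.

36432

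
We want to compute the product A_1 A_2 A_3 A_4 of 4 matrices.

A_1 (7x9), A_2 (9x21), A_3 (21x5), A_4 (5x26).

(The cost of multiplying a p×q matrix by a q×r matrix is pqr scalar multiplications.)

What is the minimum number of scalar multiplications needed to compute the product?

2170

Adjacent pairs: A_1A_2 = 7·9·21 = 1323; A_2A_3 = 9·21·5 = 945; A_3A_4 = 21·5·26 = 2730.
Length 3: A_1..A_3: k=1: 0+945+7·9·5=1260; k=2: 1323+0+7·21·5=2058 → min 1260 | A_2..A_4: k=2: 0+2730+9·21·26=7644; k=3: 945+0+9·5·26=2115 → min 2115.
Length 4: A_1..A_4: k=1: 0+2115+7·9·26=3753; k=2: 1323+2730+7·21·26=7875; k=3: 1260+0+7·5·26=2170 → min 2170.
Optimal order: ((A_1 (A_2 A_3)) A_4) with cost 2170.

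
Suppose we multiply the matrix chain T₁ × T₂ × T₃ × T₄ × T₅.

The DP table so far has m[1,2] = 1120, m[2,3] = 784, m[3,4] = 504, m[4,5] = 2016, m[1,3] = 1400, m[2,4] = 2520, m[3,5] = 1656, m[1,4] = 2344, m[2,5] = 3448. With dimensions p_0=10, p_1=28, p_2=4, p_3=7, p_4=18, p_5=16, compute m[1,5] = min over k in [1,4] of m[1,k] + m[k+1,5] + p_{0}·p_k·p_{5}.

m[1,5] = min over k∈[1,4] of m[1,k]+m[k+1,5]+p_{0}·p_k·p_{5}.
k=1: 0 + 3448 + 10·28·16 = 7928; k=2: 1120 + 1656 + 10·4·16 = 3416; k=3: 1400 + 2016 + 10·7·16 = 4536; k=4: 2344 + 0 + 10·18·16 = 5224.
Minimum: 3416 at k=2.

3416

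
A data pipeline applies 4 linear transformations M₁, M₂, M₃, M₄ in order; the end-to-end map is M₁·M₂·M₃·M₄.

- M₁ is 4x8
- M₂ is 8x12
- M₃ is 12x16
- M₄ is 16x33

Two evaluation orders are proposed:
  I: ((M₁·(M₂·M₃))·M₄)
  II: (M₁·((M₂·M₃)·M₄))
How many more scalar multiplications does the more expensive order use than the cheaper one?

2656

Order I = ((M₁·(M₂·M₃))·M₄): (M₂·M₃): 8×12 by 12×16 → 8×16, cost 8·12·16 = 1536; (M₁·(M₂·M₃)): 4×8 by 8×16 → 4×16, cost 4·8·16 = 512; cumulative 2048; ((M₁·(M₂·M₃))·M₄): 4×16 by 16×33 → 4×33, cost 4·16·33 = 2112; cumulative 4160. Total 4160.
Order II = (M₁·((M₂·M₃)·M₄)): (M₂·M₃): 8×12 by 12×16 → 8×16, cost 8·12·16 = 1536; ((M₂·M₃)·M₄): 8×16 by 16×33 → 8×33, cost 8·16·33 = 4224; cumulative 5760; (M₁·((M₂·M₃)·M₄)): 4×8 by 8×33 → 4×33, cost 4·8·33 = 1056; cumulative 6816. Total 6816.
Difference: |4160 − 6816| = 2656.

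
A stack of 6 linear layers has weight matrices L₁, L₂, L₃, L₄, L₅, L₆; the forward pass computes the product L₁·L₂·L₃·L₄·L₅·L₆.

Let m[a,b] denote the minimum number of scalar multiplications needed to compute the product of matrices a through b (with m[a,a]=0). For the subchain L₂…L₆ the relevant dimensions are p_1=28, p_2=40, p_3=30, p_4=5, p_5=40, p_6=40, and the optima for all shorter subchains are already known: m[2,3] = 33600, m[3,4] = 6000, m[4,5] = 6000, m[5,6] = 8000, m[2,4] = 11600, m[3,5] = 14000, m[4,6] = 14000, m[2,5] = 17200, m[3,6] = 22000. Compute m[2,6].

25200

m[2,6] = min over k∈[2,5] of m[2,k]+m[k+1,6]+p_{1}·p_k·p_{6}.
k=2: 0 + 22000 + 28·40·40 = 66800; k=3: 33600 + 14000 + 28·30·40 = 81200; k=4: 11600 + 8000 + 28·5·40 = 25200; k=5: 17200 + 0 + 28·40·40 = 62000.
Minimum: 25200 at k=4.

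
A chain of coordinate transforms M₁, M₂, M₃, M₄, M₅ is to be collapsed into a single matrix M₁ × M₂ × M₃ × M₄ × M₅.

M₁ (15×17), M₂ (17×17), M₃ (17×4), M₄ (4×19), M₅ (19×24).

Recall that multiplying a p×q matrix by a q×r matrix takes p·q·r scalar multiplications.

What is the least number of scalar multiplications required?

Adjacent pairs: M₁M₂ = 15·17·17 = 4335; M₂M₃ = 17·17·4 = 1156; M₃M₄ = 17·4·19 = 1292; M₄M₅ = 4·19·24 = 1824.
Length 3: M₁..M₃: k=1: 0+1156+15·17·4=2176; k=2: 4335+0+15·17·4=5355 → min 2176 | M₂..M₄: k=2: 0+1292+17·17·19=6783; k=3: 1156+0+17·4·19=2448 → min 2448 | M₃..M₅: k=3: 0+1824+17·4·24=3456; k=4: 1292+0+17·19·24=9044 → min 3456.
Length 4: M₁..M₄: k=1: 0+2448+15·17·19=7293; k=2: 4335+1292+15·17·19=10472; k=3: 2176+0+15·4·19=3316 → min 3316 | M₂..M₅: k=2: 0+3456+17·17·24=10392; k=3: 1156+1824+17·4·24=4612; k=4: 2448+0+17·19·24=10200 → min 4612.
Length 5: M₁..M₅: k=1: 0+4612+15·17·24=10732; k=2: 4335+3456+15·17·24=13911; k=3: 2176+1824+15·4·24=5440; k=4: 3316+0+15·19·24=10156 → min 5440.
Optimal order: ((M₁ × (M₂ × M₃)) × (M₄ × M₅)) with cost 5440.

5440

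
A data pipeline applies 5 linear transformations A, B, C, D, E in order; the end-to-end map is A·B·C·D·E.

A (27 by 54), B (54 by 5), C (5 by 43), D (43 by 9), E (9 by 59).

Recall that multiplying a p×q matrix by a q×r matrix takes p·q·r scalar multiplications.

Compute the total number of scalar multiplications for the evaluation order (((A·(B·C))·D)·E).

99090

(B·C): 54×5 by 5×43 → 54×43, cost 54·5·43 = 11610
(A·(B·C)): 27×54 by 54×43 → 27×43, cost 27·54·43 = 62694; cumulative 74304
((A·(B·C))·D): 27×43 by 43×9 → 27×9, cost 27·43·9 = 10449; cumulative 84753
(((A·(B·C))·D)·E): 27×9 by 9×59 → 27×59, cost 27·9·59 = 14337; cumulative 99090
Total: 99090 scalar multiplications.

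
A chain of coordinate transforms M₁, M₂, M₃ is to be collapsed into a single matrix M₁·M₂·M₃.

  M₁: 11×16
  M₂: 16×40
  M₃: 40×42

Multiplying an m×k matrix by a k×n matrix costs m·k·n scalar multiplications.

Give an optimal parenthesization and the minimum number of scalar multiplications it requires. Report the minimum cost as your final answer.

(M₁·(M₂·M₃)): cost 34272.
((M₁·M₂)·M₃): cost 25520.
Optimal: ((M₁·M₂)·M₃) with cost 25520.

25520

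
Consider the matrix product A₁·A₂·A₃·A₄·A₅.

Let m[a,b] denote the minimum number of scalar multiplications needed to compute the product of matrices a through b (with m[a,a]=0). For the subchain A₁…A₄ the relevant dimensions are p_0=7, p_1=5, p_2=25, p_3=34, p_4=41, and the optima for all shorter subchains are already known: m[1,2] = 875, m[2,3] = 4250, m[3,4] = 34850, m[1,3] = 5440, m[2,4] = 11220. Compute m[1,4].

m[1,4] = min over k∈[1,3] of m[1,k]+m[k+1,4]+p_{0}·p_k·p_{4}.
k=1: 0 + 11220 + 7·5·41 = 12655; k=2: 875 + 34850 + 7·25·41 = 42900; k=3: 5440 + 0 + 7·34·41 = 15198.
Minimum: 12655 at k=1.

12655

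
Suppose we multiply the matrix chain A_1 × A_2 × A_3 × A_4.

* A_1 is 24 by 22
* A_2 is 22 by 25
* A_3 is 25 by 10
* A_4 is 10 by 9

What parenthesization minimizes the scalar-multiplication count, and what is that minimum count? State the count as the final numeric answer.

Adjacent pairs: A_1A_2 = 24·22·25 = 13200; A_2A_3 = 22·25·10 = 5500; A_3A_4 = 25·10·9 = 2250.
Length 3: A_1..A_3: k=1: 0+5500+24·22·10=10780; k=2: 13200+0+24·25·10=19200 → min 10780 | A_2..A_4: k=2: 0+2250+22·25·9=7200; k=3: 5500+0+22·10·9=7480 → min 7200.
Length 4: A_1..A_4: k=1: 0+7200+24·22·9=11952; k=2: 13200+2250+24·25·9=20850; k=3: 10780+0+24·10·9=12940 → min 11952.
Optimal parenthesization: (A_1 × (A_2 × (A_3 × A_4))) with cost 11952.

11952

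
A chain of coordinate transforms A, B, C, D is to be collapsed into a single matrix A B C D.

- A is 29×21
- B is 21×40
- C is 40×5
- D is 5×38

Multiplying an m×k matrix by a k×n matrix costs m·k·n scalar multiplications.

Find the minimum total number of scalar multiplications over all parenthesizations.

12755

Adjacent pairs: AB = 29·21·40 = 24360; BC = 21·40·5 = 4200; CD = 40·5·38 = 7600.
Length 3: A..C: k=1: 0+4200+29·21·5=7245; k=2: 24360+0+29·40·5=30160 → min 7245 | B..D: k=2: 0+7600+21·40·38=39520; k=3: 4200+0+21·5·38=8190 → min 8190.
Length 4: A..D: k=1: 0+8190+29·21·38=31332; k=2: 24360+7600+29·40·38=76040; k=3: 7245+0+29·5·38=12755 → min 12755.
Optimal order: ((A (B C)) D) with cost 12755.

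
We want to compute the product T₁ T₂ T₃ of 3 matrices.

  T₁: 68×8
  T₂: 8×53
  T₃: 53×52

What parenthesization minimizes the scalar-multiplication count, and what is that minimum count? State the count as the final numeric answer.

50336

(T₁ (T₂ T₃)): cost 50336.
((T₁ T₂) T₃): cost 216240.
Optimal: (T₁ (T₂ T₃)) with cost 50336.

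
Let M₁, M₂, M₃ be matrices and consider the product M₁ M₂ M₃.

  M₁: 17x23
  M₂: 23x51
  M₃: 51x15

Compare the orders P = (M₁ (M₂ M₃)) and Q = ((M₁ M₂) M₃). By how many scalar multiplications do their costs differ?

9486

Order P = (M₁ (M₂ M₃)): (M₂ M₃): 23×51 by 51×15 → 23×15, cost 23·51·15 = 17595; (M₁ (M₂ M₃)): 17×23 by 23×15 → 17×15, cost 17·23·15 = 5865; cumulative 23460. Total 23460.
Order Q = ((M₁ M₂) M₃): (M₁ M₂): 17×23 by 23×51 → 17×51, cost 17·23·51 = 19941; ((M₁ M₂) M₃): 17×51 by 51×15 → 17×15, cost 17·51·15 = 13005; cumulative 32946. Total 32946.
Difference: |23460 − 32946| = 9486.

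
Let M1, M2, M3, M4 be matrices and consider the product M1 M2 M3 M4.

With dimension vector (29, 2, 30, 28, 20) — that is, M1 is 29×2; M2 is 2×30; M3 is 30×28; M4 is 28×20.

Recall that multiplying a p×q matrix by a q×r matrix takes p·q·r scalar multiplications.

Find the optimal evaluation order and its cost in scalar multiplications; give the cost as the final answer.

Adjacent pairs: M1M2 = 29·2·30 = 1740; M2M3 = 2·30·28 = 1680; M3M4 = 30·28·20 = 16800.
Length 3: M1..M3: k=1: 0+1680+29·2·28=3304; k=2: 1740+0+29·30·28=26100 → min 3304 | M2..M4: k=2: 0+16800+2·30·20=18000; k=3: 1680+0+2·28·20=2800 → min 2800.
Length 4: M1..M4: k=1: 0+2800+29·2·20=3960; k=2: 1740+16800+29·30·20=35940; k=3: 3304+0+29·28·20=19544 → min 3960.
Optimal parenthesization: (M1 ((M2 M3) M4)) with cost 3960.

3960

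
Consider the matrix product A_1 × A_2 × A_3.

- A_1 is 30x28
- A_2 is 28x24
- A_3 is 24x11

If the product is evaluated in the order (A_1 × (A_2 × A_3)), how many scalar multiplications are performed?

(A_2 × A_3): 28×24 by 24×11 → 28×11, cost 28·24·11 = 7392
(A_1 × (A_2 × A_3)): 30×28 by 28×11 → 30×11, cost 30·28·11 = 9240; cumulative 16632
Total: 16632 scalar multiplications.

16632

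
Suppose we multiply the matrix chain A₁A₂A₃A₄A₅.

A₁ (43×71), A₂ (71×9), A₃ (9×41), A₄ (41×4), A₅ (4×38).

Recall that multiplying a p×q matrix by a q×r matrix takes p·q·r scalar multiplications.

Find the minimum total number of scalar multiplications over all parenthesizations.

Adjacent pairs: A₁A₂ = 43·71·9 = 27477; A₂A₃ = 71·9·41 = 26199; A₃A₄ = 9·41·4 = 1476; A₄A₅ = 41·4·38 = 6232.
Length 3: A₁..A₃: k=1: 0+26199+43·71·41=151372; k=2: 27477+0+43·9·41=43344 → min 43344 | A₂..A₄: k=2: 0+1476+71·9·4=4032; k=3: 26199+0+71·41·4=37843 → min 4032 | A₃..A₅: k=3: 0+6232+9·41·38=20254; k=4: 1476+0+9·4·38=2844 → min 2844.
Length 4: A₁..A₄: k=1: 0+4032+43·71·4=16244; k=2: 27477+1476+43·9·4=30501; k=3: 43344+0+43·41·4=50396 → min 16244 | A₂..A₅: k=2: 0+2844+71·9·38=27126; k=3: 26199+6232+71·41·38=143049; k=4: 4032+0+71·4·38=14824 → min 14824.
Length 5: A₁..A₅: k=1: 0+14824+43·71·38=130838; k=2: 27477+2844+43·9·38=45027; k=3: 43344+6232+43·41·38=116570; k=4: 16244+0+43·4·38=22780 → min 22780.
Optimal order: ((A₁(A₂(A₃A₄)))A₅) with cost 22780.

22780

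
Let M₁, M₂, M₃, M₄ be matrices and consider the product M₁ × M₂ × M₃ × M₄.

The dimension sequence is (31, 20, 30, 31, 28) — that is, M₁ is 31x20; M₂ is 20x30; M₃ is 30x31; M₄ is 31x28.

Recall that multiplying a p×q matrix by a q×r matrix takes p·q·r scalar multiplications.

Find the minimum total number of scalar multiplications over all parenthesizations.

53320

Adjacent pairs: M₁M₂ = 31·20·30 = 18600; M₂M₃ = 20·30·31 = 18600; M₃M₄ = 30·31·28 = 26040.
Length 3: M₁..M₃: k=1: 0+18600+31·20·31=37820; k=2: 18600+0+31·30·31=47430 → min 37820 | M₂..M₄: k=2: 0+26040+20·30·28=42840; k=3: 18600+0+20·31·28=35960 → min 35960.
Length 4: M₁..M₄: k=1: 0+35960+31·20·28=53320; k=2: 18600+26040+31·30·28=70680; k=3: 37820+0+31·31·28=64728 → min 53320.
Optimal order: (M₁ × ((M₂ × M₃) × M₄)) with cost 53320.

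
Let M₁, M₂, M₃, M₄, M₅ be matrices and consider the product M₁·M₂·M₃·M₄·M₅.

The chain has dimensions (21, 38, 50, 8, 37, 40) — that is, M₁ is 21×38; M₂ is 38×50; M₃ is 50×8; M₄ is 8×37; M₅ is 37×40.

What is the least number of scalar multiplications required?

40144

Adjacent pairs: M₁M₂ = 21·38·50 = 39900; M₂M₃ = 38·50·8 = 15200; M₃M₄ = 50·8·37 = 14800; M₄M₅ = 8·37·40 = 11840.
Length 3: M₁..M₃: k=1: 0+15200+21·38·8=21584; k=2: 39900+0+21·50·8=48300 → min 21584 | M₂..M₄: k=2: 0+14800+38·50·37=85100; k=3: 15200+0+38·8·37=26448 → min 26448 | M₃..M₅: k=3: 0+11840+50·8·40=27840; k=4: 14800+0+50·37·40=88800 → min 27840.
Length 4: M₁..M₄: k=1: 0+26448+21·38·37=55974; k=2: 39900+14800+21·50·37=93550; k=3: 21584+0+21·8·37=27800 → min 27800 | M₂..M₅: k=2: 0+27840+38·50·40=103840; k=3: 15200+11840+38·8·40=39200; k=4: 26448+0+38·37·40=82688 → min 39200.
Length 5: M₁..M₅: k=1: 0+39200+21·38·40=71120; k=2: 39900+27840+21·50·40=109740; k=3: 21584+11840+21·8·40=40144; k=4: 27800+0+21·37·40=58880 → min 40144.
Optimal order: ((M₁·(M₂·M₃))·(M₄·M₅)) with cost 40144.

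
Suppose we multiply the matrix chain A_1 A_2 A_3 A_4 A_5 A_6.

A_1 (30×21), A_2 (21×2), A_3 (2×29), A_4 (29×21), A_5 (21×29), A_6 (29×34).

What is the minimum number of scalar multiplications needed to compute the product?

Adjacent pairs: A_1A_2 = 30·21·2 = 1260; A_2A_3 = 21·2·29 = 1218; A_3A_4 = 2·29·21 = 1218; A_4A_5 = 29·21·29 = 17661; A_5A_6 = 21·29·34 = 20706.
Length 3: A_1..A_3: k=1: 0+1218+30·21·29=19488; k=2: 1260+0+30·2·29=3000 → min 3000 | A_2..A_4: k=2: 0+1218+21·2·21=2100; k=3: 1218+0+21·29·21=14007 → min 2100 | A_3..A_5: k=3: 0+17661+2·29·29=19343; k=4: 1218+0+2·21·29=2436 → min 2436 | A_4..A_6: k=4: 0+20706+29·21·34=41412; k=5: 17661+0+29·29·34=46255 → min 41412.
Length 4: A_1..A_4: k=1: 0+2100+30·21·21=15330; k=2: 1260+1218+30·2·21=3738; k=3: 3000+0+30·29·21=21270 → min 3738 | A_2..A_5: k=2: 0+2436+21·2·29=3654; k=3: 1218+17661+21·29·29=36540; k=4: 2100+0+21·21·29=14889 → min 3654 | A_3..A_6: k=3: 0+41412+2·29·34=43384; k=4: 1218+20706+2·21·34=23352; k=5: 2436+0+2·29·34=4408 → min 4408.
Length 5: A_1..A_5: k=1: 0+3654+30·21·29=21924; k=2: 1260+2436+30·2·29=5436; k=3: 3000+17661+30·29·29=45891; k=4: 3738+0+30·21·29=22008 → min 5436 | A_2..A_6: k=2: 0+4408+21·2·34=5836; k=3: 1218+41412+21·29·34=63336; k=4: 2100+20706+21·21·34=37800; k=5: 3654+0+21·29·34=24360 → min 5836.
Length 6: A_1..A_6: k=1: 0+5836+30·21·34=27256; k=2: 1260+4408+30·2·34=7708; k=3: 3000+41412+30·29·34=73992; k=4: 3738+20706+30·21·34=45864; k=5: 5436+0+30·29·34=35016 → min 7708.
Optimal order: ((A_1 A_2) (((A_3 A_4) A_5) A_6)) with cost 7708.

7708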